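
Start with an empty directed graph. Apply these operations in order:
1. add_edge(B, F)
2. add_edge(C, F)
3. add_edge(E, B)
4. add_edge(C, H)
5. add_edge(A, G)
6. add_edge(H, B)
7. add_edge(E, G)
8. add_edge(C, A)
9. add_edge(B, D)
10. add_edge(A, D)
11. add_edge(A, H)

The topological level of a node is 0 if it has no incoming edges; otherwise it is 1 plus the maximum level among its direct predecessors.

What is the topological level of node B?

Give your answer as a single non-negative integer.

Op 1: add_edge(B, F). Edges now: 1
Op 2: add_edge(C, F). Edges now: 2
Op 3: add_edge(E, B). Edges now: 3
Op 4: add_edge(C, H). Edges now: 4
Op 5: add_edge(A, G). Edges now: 5
Op 6: add_edge(H, B). Edges now: 6
Op 7: add_edge(E, G). Edges now: 7
Op 8: add_edge(C, A). Edges now: 8
Op 9: add_edge(B, D). Edges now: 9
Op 10: add_edge(A, D). Edges now: 10
Op 11: add_edge(A, H). Edges now: 11
Compute levels (Kahn BFS):
  sources (in-degree 0): C, E
  process C: level=0
    C->A: in-degree(A)=0, level(A)=1, enqueue
    C->F: in-degree(F)=1, level(F)>=1
    C->H: in-degree(H)=1, level(H)>=1
  process E: level=0
    E->B: in-degree(B)=1, level(B)>=1
    E->G: in-degree(G)=1, level(G)>=1
  process A: level=1
    A->D: in-degree(D)=1, level(D)>=2
    A->G: in-degree(G)=0, level(G)=2, enqueue
    A->H: in-degree(H)=0, level(H)=2, enqueue
  process G: level=2
  process H: level=2
    H->B: in-degree(B)=0, level(B)=3, enqueue
  process B: level=3
    B->D: in-degree(D)=0, level(D)=4, enqueue
    B->F: in-degree(F)=0, level(F)=4, enqueue
  process D: level=4
  process F: level=4
All levels: A:1, B:3, C:0, D:4, E:0, F:4, G:2, H:2
level(B) = 3

Answer: 3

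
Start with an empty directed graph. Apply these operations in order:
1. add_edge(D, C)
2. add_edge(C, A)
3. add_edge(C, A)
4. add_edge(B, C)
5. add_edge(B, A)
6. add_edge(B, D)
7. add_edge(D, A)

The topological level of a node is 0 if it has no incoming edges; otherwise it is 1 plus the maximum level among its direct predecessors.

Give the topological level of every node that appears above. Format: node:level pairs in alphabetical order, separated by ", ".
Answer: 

Answer: A:3, B:0, C:2, D:1

Derivation:
Op 1: add_edge(D, C). Edges now: 1
Op 2: add_edge(C, A). Edges now: 2
Op 3: add_edge(C, A) (duplicate, no change). Edges now: 2
Op 4: add_edge(B, C). Edges now: 3
Op 5: add_edge(B, A). Edges now: 4
Op 6: add_edge(B, D). Edges now: 5
Op 7: add_edge(D, A). Edges now: 6
Compute levels (Kahn BFS):
  sources (in-degree 0): B
  process B: level=0
    B->A: in-degree(A)=2, level(A)>=1
    B->C: in-degree(C)=1, level(C)>=1
    B->D: in-degree(D)=0, level(D)=1, enqueue
  process D: level=1
    D->A: in-degree(A)=1, level(A)>=2
    D->C: in-degree(C)=0, level(C)=2, enqueue
  process C: level=2
    C->A: in-degree(A)=0, level(A)=3, enqueue
  process A: level=3
All levels: A:3, B:0, C:2, D:1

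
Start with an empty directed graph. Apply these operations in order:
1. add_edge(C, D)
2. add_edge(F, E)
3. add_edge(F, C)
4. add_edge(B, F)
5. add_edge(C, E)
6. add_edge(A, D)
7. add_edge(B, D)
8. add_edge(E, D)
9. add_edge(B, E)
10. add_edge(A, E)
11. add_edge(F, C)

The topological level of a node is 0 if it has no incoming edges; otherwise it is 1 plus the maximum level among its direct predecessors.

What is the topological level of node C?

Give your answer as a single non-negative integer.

Answer: 2

Derivation:
Op 1: add_edge(C, D). Edges now: 1
Op 2: add_edge(F, E). Edges now: 2
Op 3: add_edge(F, C). Edges now: 3
Op 4: add_edge(B, F). Edges now: 4
Op 5: add_edge(C, E). Edges now: 5
Op 6: add_edge(A, D). Edges now: 6
Op 7: add_edge(B, D). Edges now: 7
Op 8: add_edge(E, D). Edges now: 8
Op 9: add_edge(B, E). Edges now: 9
Op 10: add_edge(A, E). Edges now: 10
Op 11: add_edge(F, C) (duplicate, no change). Edges now: 10
Compute levels (Kahn BFS):
  sources (in-degree 0): A, B
  process A: level=0
    A->D: in-degree(D)=3, level(D)>=1
    A->E: in-degree(E)=3, level(E)>=1
  process B: level=0
    B->D: in-degree(D)=2, level(D)>=1
    B->E: in-degree(E)=2, level(E)>=1
    B->F: in-degree(F)=0, level(F)=1, enqueue
  process F: level=1
    F->C: in-degree(C)=0, level(C)=2, enqueue
    F->E: in-degree(E)=1, level(E)>=2
  process C: level=2
    C->D: in-degree(D)=1, level(D)>=3
    C->E: in-degree(E)=0, level(E)=3, enqueue
  process E: level=3
    E->D: in-degree(D)=0, level(D)=4, enqueue
  process D: level=4
All levels: A:0, B:0, C:2, D:4, E:3, F:1
level(C) = 2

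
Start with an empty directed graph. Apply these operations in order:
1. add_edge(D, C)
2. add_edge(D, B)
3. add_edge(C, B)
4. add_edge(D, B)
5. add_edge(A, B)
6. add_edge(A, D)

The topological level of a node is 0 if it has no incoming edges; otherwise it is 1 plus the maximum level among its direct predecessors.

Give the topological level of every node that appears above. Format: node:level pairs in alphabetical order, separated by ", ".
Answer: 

Answer: A:0, B:3, C:2, D:1

Derivation:
Op 1: add_edge(D, C). Edges now: 1
Op 2: add_edge(D, B). Edges now: 2
Op 3: add_edge(C, B). Edges now: 3
Op 4: add_edge(D, B) (duplicate, no change). Edges now: 3
Op 5: add_edge(A, B). Edges now: 4
Op 6: add_edge(A, D). Edges now: 5
Compute levels (Kahn BFS):
  sources (in-degree 0): A
  process A: level=0
    A->B: in-degree(B)=2, level(B)>=1
    A->D: in-degree(D)=0, level(D)=1, enqueue
  process D: level=1
    D->B: in-degree(B)=1, level(B)>=2
    D->C: in-degree(C)=0, level(C)=2, enqueue
  process C: level=2
    C->B: in-degree(B)=0, level(B)=3, enqueue
  process B: level=3
All levels: A:0, B:3, C:2, D:1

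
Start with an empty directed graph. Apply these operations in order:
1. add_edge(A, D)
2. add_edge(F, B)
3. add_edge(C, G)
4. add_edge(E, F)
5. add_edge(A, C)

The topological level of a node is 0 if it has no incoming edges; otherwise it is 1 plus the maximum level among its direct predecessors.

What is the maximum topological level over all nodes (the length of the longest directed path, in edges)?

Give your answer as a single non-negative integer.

Op 1: add_edge(A, D). Edges now: 1
Op 2: add_edge(F, B). Edges now: 2
Op 3: add_edge(C, G). Edges now: 3
Op 4: add_edge(E, F). Edges now: 4
Op 5: add_edge(A, C). Edges now: 5
Compute levels (Kahn BFS):
  sources (in-degree 0): A, E
  process A: level=0
    A->C: in-degree(C)=0, level(C)=1, enqueue
    A->D: in-degree(D)=0, level(D)=1, enqueue
  process E: level=0
    E->F: in-degree(F)=0, level(F)=1, enqueue
  process C: level=1
    C->G: in-degree(G)=0, level(G)=2, enqueue
  process D: level=1
  process F: level=1
    F->B: in-degree(B)=0, level(B)=2, enqueue
  process G: level=2
  process B: level=2
All levels: A:0, B:2, C:1, D:1, E:0, F:1, G:2
max level = 2

Answer: 2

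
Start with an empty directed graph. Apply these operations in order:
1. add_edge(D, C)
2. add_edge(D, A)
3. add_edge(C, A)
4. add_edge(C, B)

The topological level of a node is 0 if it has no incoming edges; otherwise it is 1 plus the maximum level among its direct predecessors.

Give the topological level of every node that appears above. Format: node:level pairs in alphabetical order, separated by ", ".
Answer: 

Answer: A:2, B:2, C:1, D:0

Derivation:
Op 1: add_edge(D, C). Edges now: 1
Op 2: add_edge(D, A). Edges now: 2
Op 3: add_edge(C, A). Edges now: 3
Op 4: add_edge(C, B). Edges now: 4
Compute levels (Kahn BFS):
  sources (in-degree 0): D
  process D: level=0
    D->A: in-degree(A)=1, level(A)>=1
    D->C: in-degree(C)=0, level(C)=1, enqueue
  process C: level=1
    C->A: in-degree(A)=0, level(A)=2, enqueue
    C->B: in-degree(B)=0, level(B)=2, enqueue
  process A: level=2
  process B: level=2
All levels: A:2, B:2, C:1, D:0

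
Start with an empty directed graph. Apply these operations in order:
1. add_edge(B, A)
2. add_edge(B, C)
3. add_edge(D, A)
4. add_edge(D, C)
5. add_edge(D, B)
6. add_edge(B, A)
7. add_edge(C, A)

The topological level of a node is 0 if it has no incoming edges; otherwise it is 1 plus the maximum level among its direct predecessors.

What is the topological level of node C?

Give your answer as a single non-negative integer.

Answer: 2

Derivation:
Op 1: add_edge(B, A). Edges now: 1
Op 2: add_edge(B, C). Edges now: 2
Op 3: add_edge(D, A). Edges now: 3
Op 4: add_edge(D, C). Edges now: 4
Op 5: add_edge(D, B). Edges now: 5
Op 6: add_edge(B, A) (duplicate, no change). Edges now: 5
Op 7: add_edge(C, A). Edges now: 6
Compute levels (Kahn BFS):
  sources (in-degree 0): D
  process D: level=0
    D->A: in-degree(A)=2, level(A)>=1
    D->B: in-degree(B)=0, level(B)=1, enqueue
    D->C: in-degree(C)=1, level(C)>=1
  process B: level=1
    B->A: in-degree(A)=1, level(A)>=2
    B->C: in-degree(C)=0, level(C)=2, enqueue
  process C: level=2
    C->A: in-degree(A)=0, level(A)=3, enqueue
  process A: level=3
All levels: A:3, B:1, C:2, D:0
level(C) = 2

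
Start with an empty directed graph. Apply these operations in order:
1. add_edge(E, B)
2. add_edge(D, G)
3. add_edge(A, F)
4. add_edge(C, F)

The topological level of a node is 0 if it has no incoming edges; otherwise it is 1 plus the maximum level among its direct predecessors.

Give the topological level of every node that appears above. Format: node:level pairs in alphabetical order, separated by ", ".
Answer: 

Answer: A:0, B:1, C:0, D:0, E:0, F:1, G:1

Derivation:
Op 1: add_edge(E, B). Edges now: 1
Op 2: add_edge(D, G). Edges now: 2
Op 3: add_edge(A, F). Edges now: 3
Op 4: add_edge(C, F). Edges now: 4
Compute levels (Kahn BFS):
  sources (in-degree 0): A, C, D, E
  process A: level=0
    A->F: in-degree(F)=1, level(F)>=1
  process C: level=0
    C->F: in-degree(F)=0, level(F)=1, enqueue
  process D: level=0
    D->G: in-degree(G)=0, level(G)=1, enqueue
  process E: level=0
    E->B: in-degree(B)=0, level(B)=1, enqueue
  process F: level=1
  process G: level=1
  process B: level=1
All levels: A:0, B:1, C:0, D:0, E:0, F:1, G:1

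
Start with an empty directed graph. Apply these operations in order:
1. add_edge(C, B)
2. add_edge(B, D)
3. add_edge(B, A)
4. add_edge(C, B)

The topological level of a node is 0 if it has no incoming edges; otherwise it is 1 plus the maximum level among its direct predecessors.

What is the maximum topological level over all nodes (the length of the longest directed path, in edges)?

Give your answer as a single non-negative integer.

Op 1: add_edge(C, B). Edges now: 1
Op 2: add_edge(B, D). Edges now: 2
Op 3: add_edge(B, A). Edges now: 3
Op 4: add_edge(C, B) (duplicate, no change). Edges now: 3
Compute levels (Kahn BFS):
  sources (in-degree 0): C
  process C: level=0
    C->B: in-degree(B)=0, level(B)=1, enqueue
  process B: level=1
    B->A: in-degree(A)=0, level(A)=2, enqueue
    B->D: in-degree(D)=0, level(D)=2, enqueue
  process A: level=2
  process D: level=2
All levels: A:2, B:1, C:0, D:2
max level = 2

Answer: 2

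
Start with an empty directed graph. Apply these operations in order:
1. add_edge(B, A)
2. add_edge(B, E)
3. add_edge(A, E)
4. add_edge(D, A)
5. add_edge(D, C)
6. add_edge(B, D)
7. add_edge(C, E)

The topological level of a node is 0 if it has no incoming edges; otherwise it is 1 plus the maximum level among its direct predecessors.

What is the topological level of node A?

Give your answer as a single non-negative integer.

Answer: 2

Derivation:
Op 1: add_edge(B, A). Edges now: 1
Op 2: add_edge(B, E). Edges now: 2
Op 3: add_edge(A, E). Edges now: 3
Op 4: add_edge(D, A). Edges now: 4
Op 5: add_edge(D, C). Edges now: 5
Op 6: add_edge(B, D). Edges now: 6
Op 7: add_edge(C, E). Edges now: 7
Compute levels (Kahn BFS):
  sources (in-degree 0): B
  process B: level=0
    B->A: in-degree(A)=1, level(A)>=1
    B->D: in-degree(D)=0, level(D)=1, enqueue
    B->E: in-degree(E)=2, level(E)>=1
  process D: level=1
    D->A: in-degree(A)=0, level(A)=2, enqueue
    D->C: in-degree(C)=0, level(C)=2, enqueue
  process A: level=2
    A->E: in-degree(E)=1, level(E)>=3
  process C: level=2
    C->E: in-degree(E)=0, level(E)=3, enqueue
  process E: level=3
All levels: A:2, B:0, C:2, D:1, E:3
level(A) = 2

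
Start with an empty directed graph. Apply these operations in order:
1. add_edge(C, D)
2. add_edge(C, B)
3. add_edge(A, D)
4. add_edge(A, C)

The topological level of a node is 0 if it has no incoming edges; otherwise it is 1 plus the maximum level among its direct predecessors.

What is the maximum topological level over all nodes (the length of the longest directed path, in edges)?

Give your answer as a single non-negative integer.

Answer: 2

Derivation:
Op 1: add_edge(C, D). Edges now: 1
Op 2: add_edge(C, B). Edges now: 2
Op 3: add_edge(A, D). Edges now: 3
Op 4: add_edge(A, C). Edges now: 4
Compute levels (Kahn BFS):
  sources (in-degree 0): A
  process A: level=0
    A->C: in-degree(C)=0, level(C)=1, enqueue
    A->D: in-degree(D)=1, level(D)>=1
  process C: level=1
    C->B: in-degree(B)=0, level(B)=2, enqueue
    C->D: in-degree(D)=0, level(D)=2, enqueue
  process B: level=2
  process D: level=2
All levels: A:0, B:2, C:1, D:2
max level = 2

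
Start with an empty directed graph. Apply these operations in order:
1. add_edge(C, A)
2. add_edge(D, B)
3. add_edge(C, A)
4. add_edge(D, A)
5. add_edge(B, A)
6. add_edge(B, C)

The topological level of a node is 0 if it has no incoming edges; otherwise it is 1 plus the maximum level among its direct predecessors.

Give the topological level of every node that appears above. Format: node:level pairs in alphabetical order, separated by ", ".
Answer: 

Op 1: add_edge(C, A). Edges now: 1
Op 2: add_edge(D, B). Edges now: 2
Op 3: add_edge(C, A) (duplicate, no change). Edges now: 2
Op 4: add_edge(D, A). Edges now: 3
Op 5: add_edge(B, A). Edges now: 4
Op 6: add_edge(B, C). Edges now: 5
Compute levels (Kahn BFS):
  sources (in-degree 0): D
  process D: level=0
    D->A: in-degree(A)=2, level(A)>=1
    D->B: in-degree(B)=0, level(B)=1, enqueue
  process B: level=1
    B->A: in-degree(A)=1, level(A)>=2
    B->C: in-degree(C)=0, level(C)=2, enqueue
  process C: level=2
    C->A: in-degree(A)=0, level(A)=3, enqueue
  process A: level=3
All levels: A:3, B:1, C:2, D:0

Answer: A:3, B:1, C:2, D:0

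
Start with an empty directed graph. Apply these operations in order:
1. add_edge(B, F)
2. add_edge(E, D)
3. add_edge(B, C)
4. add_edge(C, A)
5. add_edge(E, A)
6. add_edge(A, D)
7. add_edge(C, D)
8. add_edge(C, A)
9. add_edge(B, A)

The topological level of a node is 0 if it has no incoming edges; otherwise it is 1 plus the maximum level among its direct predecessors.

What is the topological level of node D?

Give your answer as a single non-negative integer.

Op 1: add_edge(B, F). Edges now: 1
Op 2: add_edge(E, D). Edges now: 2
Op 3: add_edge(B, C). Edges now: 3
Op 4: add_edge(C, A). Edges now: 4
Op 5: add_edge(E, A). Edges now: 5
Op 6: add_edge(A, D). Edges now: 6
Op 7: add_edge(C, D). Edges now: 7
Op 8: add_edge(C, A) (duplicate, no change). Edges now: 7
Op 9: add_edge(B, A). Edges now: 8
Compute levels (Kahn BFS):
  sources (in-degree 0): B, E
  process B: level=0
    B->A: in-degree(A)=2, level(A)>=1
    B->C: in-degree(C)=0, level(C)=1, enqueue
    B->F: in-degree(F)=0, level(F)=1, enqueue
  process E: level=0
    E->A: in-degree(A)=1, level(A)>=1
    E->D: in-degree(D)=2, level(D)>=1
  process C: level=1
    C->A: in-degree(A)=0, level(A)=2, enqueue
    C->D: in-degree(D)=1, level(D)>=2
  process F: level=1
  process A: level=2
    A->D: in-degree(D)=0, level(D)=3, enqueue
  process D: level=3
All levels: A:2, B:0, C:1, D:3, E:0, F:1
level(D) = 3

Answer: 3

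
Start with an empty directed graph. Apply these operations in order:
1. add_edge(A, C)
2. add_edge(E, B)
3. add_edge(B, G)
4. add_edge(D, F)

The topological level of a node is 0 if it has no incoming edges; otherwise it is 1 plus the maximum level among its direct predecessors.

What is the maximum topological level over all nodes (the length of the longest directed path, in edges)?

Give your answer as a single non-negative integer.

Op 1: add_edge(A, C). Edges now: 1
Op 2: add_edge(E, B). Edges now: 2
Op 3: add_edge(B, G). Edges now: 3
Op 4: add_edge(D, F). Edges now: 4
Compute levels (Kahn BFS):
  sources (in-degree 0): A, D, E
  process A: level=0
    A->C: in-degree(C)=0, level(C)=1, enqueue
  process D: level=0
    D->F: in-degree(F)=0, level(F)=1, enqueue
  process E: level=0
    E->B: in-degree(B)=0, level(B)=1, enqueue
  process C: level=1
  process F: level=1
  process B: level=1
    B->G: in-degree(G)=0, level(G)=2, enqueue
  process G: level=2
All levels: A:0, B:1, C:1, D:0, E:0, F:1, G:2
max level = 2

Answer: 2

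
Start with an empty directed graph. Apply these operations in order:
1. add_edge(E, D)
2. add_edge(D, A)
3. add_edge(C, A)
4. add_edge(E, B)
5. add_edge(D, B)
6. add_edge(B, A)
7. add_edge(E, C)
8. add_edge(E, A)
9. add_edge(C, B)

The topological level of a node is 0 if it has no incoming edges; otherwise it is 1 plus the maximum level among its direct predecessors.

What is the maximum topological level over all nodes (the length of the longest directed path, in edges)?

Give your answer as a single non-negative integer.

Op 1: add_edge(E, D). Edges now: 1
Op 2: add_edge(D, A). Edges now: 2
Op 3: add_edge(C, A). Edges now: 3
Op 4: add_edge(E, B). Edges now: 4
Op 5: add_edge(D, B). Edges now: 5
Op 6: add_edge(B, A). Edges now: 6
Op 7: add_edge(E, C). Edges now: 7
Op 8: add_edge(E, A). Edges now: 8
Op 9: add_edge(C, B). Edges now: 9
Compute levels (Kahn BFS):
  sources (in-degree 0): E
  process E: level=0
    E->A: in-degree(A)=3, level(A)>=1
    E->B: in-degree(B)=2, level(B)>=1
    E->C: in-degree(C)=0, level(C)=1, enqueue
    E->D: in-degree(D)=0, level(D)=1, enqueue
  process C: level=1
    C->A: in-degree(A)=2, level(A)>=2
    C->B: in-degree(B)=1, level(B)>=2
  process D: level=1
    D->A: in-degree(A)=1, level(A)>=2
    D->B: in-degree(B)=0, level(B)=2, enqueue
  process B: level=2
    B->A: in-degree(A)=0, level(A)=3, enqueue
  process A: level=3
All levels: A:3, B:2, C:1, D:1, E:0
max level = 3

Answer: 3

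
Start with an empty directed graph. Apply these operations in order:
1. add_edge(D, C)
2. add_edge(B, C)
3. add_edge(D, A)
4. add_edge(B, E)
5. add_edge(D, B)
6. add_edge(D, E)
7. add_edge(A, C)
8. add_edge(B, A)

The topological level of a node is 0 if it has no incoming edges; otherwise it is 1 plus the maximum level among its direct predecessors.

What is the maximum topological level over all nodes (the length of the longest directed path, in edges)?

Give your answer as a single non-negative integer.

Answer: 3

Derivation:
Op 1: add_edge(D, C). Edges now: 1
Op 2: add_edge(B, C). Edges now: 2
Op 3: add_edge(D, A). Edges now: 3
Op 4: add_edge(B, E). Edges now: 4
Op 5: add_edge(D, B). Edges now: 5
Op 6: add_edge(D, E). Edges now: 6
Op 7: add_edge(A, C). Edges now: 7
Op 8: add_edge(B, A). Edges now: 8
Compute levels (Kahn BFS):
  sources (in-degree 0): D
  process D: level=0
    D->A: in-degree(A)=1, level(A)>=1
    D->B: in-degree(B)=0, level(B)=1, enqueue
    D->C: in-degree(C)=2, level(C)>=1
    D->E: in-degree(E)=1, level(E)>=1
  process B: level=1
    B->A: in-degree(A)=0, level(A)=2, enqueue
    B->C: in-degree(C)=1, level(C)>=2
    B->E: in-degree(E)=0, level(E)=2, enqueue
  process A: level=2
    A->C: in-degree(C)=0, level(C)=3, enqueue
  process E: level=2
  process C: level=3
All levels: A:2, B:1, C:3, D:0, E:2
max level = 3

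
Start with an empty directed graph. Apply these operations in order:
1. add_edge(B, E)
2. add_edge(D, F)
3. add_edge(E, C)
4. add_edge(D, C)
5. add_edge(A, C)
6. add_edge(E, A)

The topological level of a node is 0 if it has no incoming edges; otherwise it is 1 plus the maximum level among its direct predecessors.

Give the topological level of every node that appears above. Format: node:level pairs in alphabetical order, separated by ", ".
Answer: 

Op 1: add_edge(B, E). Edges now: 1
Op 2: add_edge(D, F). Edges now: 2
Op 3: add_edge(E, C). Edges now: 3
Op 4: add_edge(D, C). Edges now: 4
Op 5: add_edge(A, C). Edges now: 5
Op 6: add_edge(E, A). Edges now: 6
Compute levels (Kahn BFS):
  sources (in-degree 0): B, D
  process B: level=0
    B->E: in-degree(E)=0, level(E)=1, enqueue
  process D: level=0
    D->C: in-degree(C)=2, level(C)>=1
    D->F: in-degree(F)=0, level(F)=1, enqueue
  process E: level=1
    E->A: in-degree(A)=0, level(A)=2, enqueue
    E->C: in-degree(C)=1, level(C)>=2
  process F: level=1
  process A: level=2
    A->C: in-degree(C)=0, level(C)=3, enqueue
  process C: level=3
All levels: A:2, B:0, C:3, D:0, E:1, F:1

Answer: A:2, B:0, C:3, D:0, E:1, F:1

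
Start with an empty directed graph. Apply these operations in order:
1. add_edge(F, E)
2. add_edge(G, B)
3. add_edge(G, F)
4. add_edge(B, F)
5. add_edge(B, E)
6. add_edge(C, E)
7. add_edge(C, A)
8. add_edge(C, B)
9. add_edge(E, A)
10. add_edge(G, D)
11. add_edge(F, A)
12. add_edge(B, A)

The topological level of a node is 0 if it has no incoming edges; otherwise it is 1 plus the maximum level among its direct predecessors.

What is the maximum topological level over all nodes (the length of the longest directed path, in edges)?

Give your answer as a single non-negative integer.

Op 1: add_edge(F, E). Edges now: 1
Op 2: add_edge(G, B). Edges now: 2
Op 3: add_edge(G, F). Edges now: 3
Op 4: add_edge(B, F). Edges now: 4
Op 5: add_edge(B, E). Edges now: 5
Op 6: add_edge(C, E). Edges now: 6
Op 7: add_edge(C, A). Edges now: 7
Op 8: add_edge(C, B). Edges now: 8
Op 9: add_edge(E, A). Edges now: 9
Op 10: add_edge(G, D). Edges now: 10
Op 11: add_edge(F, A). Edges now: 11
Op 12: add_edge(B, A). Edges now: 12
Compute levels (Kahn BFS):
  sources (in-degree 0): C, G
  process C: level=0
    C->A: in-degree(A)=3, level(A)>=1
    C->B: in-degree(B)=1, level(B)>=1
    C->E: in-degree(E)=2, level(E)>=1
  process G: level=0
    G->B: in-degree(B)=0, level(B)=1, enqueue
    G->D: in-degree(D)=0, level(D)=1, enqueue
    G->F: in-degree(F)=1, level(F)>=1
  process B: level=1
    B->A: in-degree(A)=2, level(A)>=2
    B->E: in-degree(E)=1, level(E)>=2
    B->F: in-degree(F)=0, level(F)=2, enqueue
  process D: level=1
  process F: level=2
    F->A: in-degree(A)=1, level(A)>=3
    F->E: in-degree(E)=0, level(E)=3, enqueue
  process E: level=3
    E->A: in-degree(A)=0, level(A)=4, enqueue
  process A: level=4
All levels: A:4, B:1, C:0, D:1, E:3, F:2, G:0
max level = 4

Answer: 4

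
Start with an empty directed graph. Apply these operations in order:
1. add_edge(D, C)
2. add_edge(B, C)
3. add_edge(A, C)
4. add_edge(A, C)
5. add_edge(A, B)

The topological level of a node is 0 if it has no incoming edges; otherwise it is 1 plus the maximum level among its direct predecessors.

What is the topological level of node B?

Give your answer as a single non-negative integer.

Op 1: add_edge(D, C). Edges now: 1
Op 2: add_edge(B, C). Edges now: 2
Op 3: add_edge(A, C). Edges now: 3
Op 4: add_edge(A, C) (duplicate, no change). Edges now: 3
Op 5: add_edge(A, B). Edges now: 4
Compute levels (Kahn BFS):
  sources (in-degree 0): A, D
  process A: level=0
    A->B: in-degree(B)=0, level(B)=1, enqueue
    A->C: in-degree(C)=2, level(C)>=1
  process D: level=0
    D->C: in-degree(C)=1, level(C)>=1
  process B: level=1
    B->C: in-degree(C)=0, level(C)=2, enqueue
  process C: level=2
All levels: A:0, B:1, C:2, D:0
level(B) = 1

Answer: 1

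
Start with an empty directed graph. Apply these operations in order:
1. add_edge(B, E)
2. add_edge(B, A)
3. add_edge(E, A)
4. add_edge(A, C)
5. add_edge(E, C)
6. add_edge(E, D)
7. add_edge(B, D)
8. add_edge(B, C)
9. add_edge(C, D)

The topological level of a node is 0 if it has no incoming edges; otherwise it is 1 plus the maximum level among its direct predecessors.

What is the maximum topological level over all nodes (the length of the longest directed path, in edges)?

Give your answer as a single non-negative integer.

Op 1: add_edge(B, E). Edges now: 1
Op 2: add_edge(B, A). Edges now: 2
Op 3: add_edge(E, A). Edges now: 3
Op 4: add_edge(A, C). Edges now: 4
Op 5: add_edge(E, C). Edges now: 5
Op 6: add_edge(E, D). Edges now: 6
Op 7: add_edge(B, D). Edges now: 7
Op 8: add_edge(B, C). Edges now: 8
Op 9: add_edge(C, D). Edges now: 9
Compute levels (Kahn BFS):
  sources (in-degree 0): B
  process B: level=0
    B->A: in-degree(A)=1, level(A)>=1
    B->C: in-degree(C)=2, level(C)>=1
    B->D: in-degree(D)=2, level(D)>=1
    B->E: in-degree(E)=0, level(E)=1, enqueue
  process E: level=1
    E->A: in-degree(A)=0, level(A)=2, enqueue
    E->C: in-degree(C)=1, level(C)>=2
    E->D: in-degree(D)=1, level(D)>=2
  process A: level=2
    A->C: in-degree(C)=0, level(C)=3, enqueue
  process C: level=3
    C->D: in-degree(D)=0, level(D)=4, enqueue
  process D: level=4
All levels: A:2, B:0, C:3, D:4, E:1
max level = 4

Answer: 4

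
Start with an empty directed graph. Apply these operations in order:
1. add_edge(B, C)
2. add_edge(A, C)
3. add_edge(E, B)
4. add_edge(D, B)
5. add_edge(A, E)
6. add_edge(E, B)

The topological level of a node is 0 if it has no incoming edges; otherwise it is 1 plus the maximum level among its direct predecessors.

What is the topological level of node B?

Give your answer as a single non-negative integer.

Answer: 2

Derivation:
Op 1: add_edge(B, C). Edges now: 1
Op 2: add_edge(A, C). Edges now: 2
Op 3: add_edge(E, B). Edges now: 3
Op 4: add_edge(D, B). Edges now: 4
Op 5: add_edge(A, E). Edges now: 5
Op 6: add_edge(E, B) (duplicate, no change). Edges now: 5
Compute levels (Kahn BFS):
  sources (in-degree 0): A, D
  process A: level=0
    A->C: in-degree(C)=1, level(C)>=1
    A->E: in-degree(E)=0, level(E)=1, enqueue
  process D: level=0
    D->B: in-degree(B)=1, level(B)>=1
  process E: level=1
    E->B: in-degree(B)=0, level(B)=2, enqueue
  process B: level=2
    B->C: in-degree(C)=0, level(C)=3, enqueue
  process C: level=3
All levels: A:0, B:2, C:3, D:0, E:1
level(B) = 2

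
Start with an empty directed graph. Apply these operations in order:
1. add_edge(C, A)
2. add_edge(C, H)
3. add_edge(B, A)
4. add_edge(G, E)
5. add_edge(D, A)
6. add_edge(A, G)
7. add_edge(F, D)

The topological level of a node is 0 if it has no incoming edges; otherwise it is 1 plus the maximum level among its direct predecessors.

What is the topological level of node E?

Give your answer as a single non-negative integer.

Answer: 4

Derivation:
Op 1: add_edge(C, A). Edges now: 1
Op 2: add_edge(C, H). Edges now: 2
Op 3: add_edge(B, A). Edges now: 3
Op 4: add_edge(G, E). Edges now: 4
Op 5: add_edge(D, A). Edges now: 5
Op 6: add_edge(A, G). Edges now: 6
Op 7: add_edge(F, D). Edges now: 7
Compute levels (Kahn BFS):
  sources (in-degree 0): B, C, F
  process B: level=0
    B->A: in-degree(A)=2, level(A)>=1
  process C: level=0
    C->A: in-degree(A)=1, level(A)>=1
    C->H: in-degree(H)=0, level(H)=1, enqueue
  process F: level=0
    F->D: in-degree(D)=0, level(D)=1, enqueue
  process H: level=1
  process D: level=1
    D->A: in-degree(A)=0, level(A)=2, enqueue
  process A: level=2
    A->G: in-degree(G)=0, level(G)=3, enqueue
  process G: level=3
    G->E: in-degree(E)=0, level(E)=4, enqueue
  process E: level=4
All levels: A:2, B:0, C:0, D:1, E:4, F:0, G:3, H:1
level(E) = 4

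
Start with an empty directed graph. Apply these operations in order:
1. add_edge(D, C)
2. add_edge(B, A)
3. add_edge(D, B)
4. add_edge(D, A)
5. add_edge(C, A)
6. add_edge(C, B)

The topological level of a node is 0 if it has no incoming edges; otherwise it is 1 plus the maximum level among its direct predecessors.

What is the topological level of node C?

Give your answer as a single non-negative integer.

Answer: 1

Derivation:
Op 1: add_edge(D, C). Edges now: 1
Op 2: add_edge(B, A). Edges now: 2
Op 3: add_edge(D, B). Edges now: 3
Op 4: add_edge(D, A). Edges now: 4
Op 5: add_edge(C, A). Edges now: 5
Op 6: add_edge(C, B). Edges now: 6
Compute levels (Kahn BFS):
  sources (in-degree 0): D
  process D: level=0
    D->A: in-degree(A)=2, level(A)>=1
    D->B: in-degree(B)=1, level(B)>=1
    D->C: in-degree(C)=0, level(C)=1, enqueue
  process C: level=1
    C->A: in-degree(A)=1, level(A)>=2
    C->B: in-degree(B)=0, level(B)=2, enqueue
  process B: level=2
    B->A: in-degree(A)=0, level(A)=3, enqueue
  process A: level=3
All levels: A:3, B:2, C:1, D:0
level(C) = 1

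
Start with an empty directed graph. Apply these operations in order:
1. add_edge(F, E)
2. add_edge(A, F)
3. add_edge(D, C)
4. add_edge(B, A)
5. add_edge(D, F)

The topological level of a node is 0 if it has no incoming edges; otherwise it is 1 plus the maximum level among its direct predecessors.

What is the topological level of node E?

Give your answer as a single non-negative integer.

Op 1: add_edge(F, E). Edges now: 1
Op 2: add_edge(A, F). Edges now: 2
Op 3: add_edge(D, C). Edges now: 3
Op 4: add_edge(B, A). Edges now: 4
Op 5: add_edge(D, F). Edges now: 5
Compute levels (Kahn BFS):
  sources (in-degree 0): B, D
  process B: level=0
    B->A: in-degree(A)=0, level(A)=1, enqueue
  process D: level=0
    D->C: in-degree(C)=0, level(C)=1, enqueue
    D->F: in-degree(F)=1, level(F)>=1
  process A: level=1
    A->F: in-degree(F)=0, level(F)=2, enqueue
  process C: level=1
  process F: level=2
    F->E: in-degree(E)=0, level(E)=3, enqueue
  process E: level=3
All levels: A:1, B:0, C:1, D:0, E:3, F:2
level(E) = 3

Answer: 3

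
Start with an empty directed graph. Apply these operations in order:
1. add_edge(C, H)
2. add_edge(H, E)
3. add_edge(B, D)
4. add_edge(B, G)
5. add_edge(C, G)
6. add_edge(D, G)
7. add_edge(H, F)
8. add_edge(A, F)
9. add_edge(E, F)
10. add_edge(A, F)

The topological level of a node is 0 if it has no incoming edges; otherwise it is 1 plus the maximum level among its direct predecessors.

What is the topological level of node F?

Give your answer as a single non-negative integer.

Op 1: add_edge(C, H). Edges now: 1
Op 2: add_edge(H, E). Edges now: 2
Op 3: add_edge(B, D). Edges now: 3
Op 4: add_edge(B, G). Edges now: 4
Op 5: add_edge(C, G). Edges now: 5
Op 6: add_edge(D, G). Edges now: 6
Op 7: add_edge(H, F). Edges now: 7
Op 8: add_edge(A, F). Edges now: 8
Op 9: add_edge(E, F). Edges now: 9
Op 10: add_edge(A, F) (duplicate, no change). Edges now: 9
Compute levels (Kahn BFS):
  sources (in-degree 0): A, B, C
  process A: level=0
    A->F: in-degree(F)=2, level(F)>=1
  process B: level=0
    B->D: in-degree(D)=0, level(D)=1, enqueue
    B->G: in-degree(G)=2, level(G)>=1
  process C: level=0
    C->G: in-degree(G)=1, level(G)>=1
    C->H: in-degree(H)=0, level(H)=1, enqueue
  process D: level=1
    D->G: in-degree(G)=0, level(G)=2, enqueue
  process H: level=1
    H->E: in-degree(E)=0, level(E)=2, enqueue
    H->F: in-degree(F)=1, level(F)>=2
  process G: level=2
  process E: level=2
    E->F: in-degree(F)=0, level(F)=3, enqueue
  process F: level=3
All levels: A:0, B:0, C:0, D:1, E:2, F:3, G:2, H:1
level(F) = 3

Answer: 3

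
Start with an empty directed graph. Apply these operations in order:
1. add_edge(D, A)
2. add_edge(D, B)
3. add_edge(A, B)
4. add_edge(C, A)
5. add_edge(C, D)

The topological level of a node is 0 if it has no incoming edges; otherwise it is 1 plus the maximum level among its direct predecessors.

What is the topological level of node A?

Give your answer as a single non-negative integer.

Answer: 2

Derivation:
Op 1: add_edge(D, A). Edges now: 1
Op 2: add_edge(D, B). Edges now: 2
Op 3: add_edge(A, B). Edges now: 3
Op 4: add_edge(C, A). Edges now: 4
Op 5: add_edge(C, D). Edges now: 5
Compute levels (Kahn BFS):
  sources (in-degree 0): C
  process C: level=0
    C->A: in-degree(A)=1, level(A)>=1
    C->D: in-degree(D)=0, level(D)=1, enqueue
  process D: level=1
    D->A: in-degree(A)=0, level(A)=2, enqueue
    D->B: in-degree(B)=1, level(B)>=2
  process A: level=2
    A->B: in-degree(B)=0, level(B)=3, enqueue
  process B: level=3
All levels: A:2, B:3, C:0, D:1
level(A) = 2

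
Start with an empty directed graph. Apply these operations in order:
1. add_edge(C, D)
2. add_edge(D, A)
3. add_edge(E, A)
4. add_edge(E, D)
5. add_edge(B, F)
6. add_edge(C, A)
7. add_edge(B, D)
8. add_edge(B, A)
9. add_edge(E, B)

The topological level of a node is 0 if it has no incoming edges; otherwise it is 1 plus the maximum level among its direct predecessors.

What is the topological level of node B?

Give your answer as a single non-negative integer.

Op 1: add_edge(C, D). Edges now: 1
Op 2: add_edge(D, A). Edges now: 2
Op 3: add_edge(E, A). Edges now: 3
Op 4: add_edge(E, D). Edges now: 4
Op 5: add_edge(B, F). Edges now: 5
Op 6: add_edge(C, A). Edges now: 6
Op 7: add_edge(B, D). Edges now: 7
Op 8: add_edge(B, A). Edges now: 8
Op 9: add_edge(E, B). Edges now: 9
Compute levels (Kahn BFS):
  sources (in-degree 0): C, E
  process C: level=0
    C->A: in-degree(A)=3, level(A)>=1
    C->D: in-degree(D)=2, level(D)>=1
  process E: level=0
    E->A: in-degree(A)=2, level(A)>=1
    E->B: in-degree(B)=0, level(B)=1, enqueue
    E->D: in-degree(D)=1, level(D)>=1
  process B: level=1
    B->A: in-degree(A)=1, level(A)>=2
    B->D: in-degree(D)=0, level(D)=2, enqueue
    B->F: in-degree(F)=0, level(F)=2, enqueue
  process D: level=2
    D->A: in-degree(A)=0, level(A)=3, enqueue
  process F: level=2
  process A: level=3
All levels: A:3, B:1, C:0, D:2, E:0, F:2
level(B) = 1

Answer: 1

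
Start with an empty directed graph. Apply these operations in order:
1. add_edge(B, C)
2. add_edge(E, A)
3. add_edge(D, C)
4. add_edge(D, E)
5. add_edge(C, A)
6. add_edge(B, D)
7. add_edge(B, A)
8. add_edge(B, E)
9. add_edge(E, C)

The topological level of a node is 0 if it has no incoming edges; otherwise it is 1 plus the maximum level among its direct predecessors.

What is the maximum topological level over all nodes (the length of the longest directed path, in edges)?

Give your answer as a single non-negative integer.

Answer: 4

Derivation:
Op 1: add_edge(B, C). Edges now: 1
Op 2: add_edge(E, A). Edges now: 2
Op 3: add_edge(D, C). Edges now: 3
Op 4: add_edge(D, E). Edges now: 4
Op 5: add_edge(C, A). Edges now: 5
Op 6: add_edge(B, D). Edges now: 6
Op 7: add_edge(B, A). Edges now: 7
Op 8: add_edge(B, E). Edges now: 8
Op 9: add_edge(E, C). Edges now: 9
Compute levels (Kahn BFS):
  sources (in-degree 0): B
  process B: level=0
    B->A: in-degree(A)=2, level(A)>=1
    B->C: in-degree(C)=2, level(C)>=1
    B->D: in-degree(D)=0, level(D)=1, enqueue
    B->E: in-degree(E)=1, level(E)>=1
  process D: level=1
    D->C: in-degree(C)=1, level(C)>=2
    D->E: in-degree(E)=0, level(E)=2, enqueue
  process E: level=2
    E->A: in-degree(A)=1, level(A)>=3
    E->C: in-degree(C)=0, level(C)=3, enqueue
  process C: level=3
    C->A: in-degree(A)=0, level(A)=4, enqueue
  process A: level=4
All levels: A:4, B:0, C:3, D:1, E:2
max level = 4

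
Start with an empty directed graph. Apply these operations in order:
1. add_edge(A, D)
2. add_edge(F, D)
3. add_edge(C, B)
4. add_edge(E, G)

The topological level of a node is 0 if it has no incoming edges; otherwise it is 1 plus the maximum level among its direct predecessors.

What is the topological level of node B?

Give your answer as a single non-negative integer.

Op 1: add_edge(A, D). Edges now: 1
Op 2: add_edge(F, D). Edges now: 2
Op 3: add_edge(C, B). Edges now: 3
Op 4: add_edge(E, G). Edges now: 4
Compute levels (Kahn BFS):
  sources (in-degree 0): A, C, E, F
  process A: level=0
    A->D: in-degree(D)=1, level(D)>=1
  process C: level=0
    C->B: in-degree(B)=0, level(B)=1, enqueue
  process E: level=0
    E->G: in-degree(G)=0, level(G)=1, enqueue
  process F: level=0
    F->D: in-degree(D)=0, level(D)=1, enqueue
  process B: level=1
  process G: level=1
  process D: level=1
All levels: A:0, B:1, C:0, D:1, E:0, F:0, G:1
level(B) = 1

Answer: 1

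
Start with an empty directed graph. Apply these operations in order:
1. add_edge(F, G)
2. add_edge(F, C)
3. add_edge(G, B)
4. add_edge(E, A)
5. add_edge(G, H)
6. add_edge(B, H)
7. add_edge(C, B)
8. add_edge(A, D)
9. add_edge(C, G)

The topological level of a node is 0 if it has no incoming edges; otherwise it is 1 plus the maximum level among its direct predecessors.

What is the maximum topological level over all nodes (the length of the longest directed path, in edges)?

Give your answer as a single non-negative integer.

Answer: 4

Derivation:
Op 1: add_edge(F, G). Edges now: 1
Op 2: add_edge(F, C). Edges now: 2
Op 3: add_edge(G, B). Edges now: 3
Op 4: add_edge(E, A). Edges now: 4
Op 5: add_edge(G, H). Edges now: 5
Op 6: add_edge(B, H). Edges now: 6
Op 7: add_edge(C, B). Edges now: 7
Op 8: add_edge(A, D). Edges now: 8
Op 9: add_edge(C, G). Edges now: 9
Compute levels (Kahn BFS):
  sources (in-degree 0): E, F
  process E: level=0
    E->A: in-degree(A)=0, level(A)=1, enqueue
  process F: level=0
    F->C: in-degree(C)=0, level(C)=1, enqueue
    F->G: in-degree(G)=1, level(G)>=1
  process A: level=1
    A->D: in-degree(D)=0, level(D)=2, enqueue
  process C: level=1
    C->B: in-degree(B)=1, level(B)>=2
    C->G: in-degree(G)=0, level(G)=2, enqueue
  process D: level=2
  process G: level=2
    G->B: in-degree(B)=0, level(B)=3, enqueue
    G->H: in-degree(H)=1, level(H)>=3
  process B: level=3
    B->H: in-degree(H)=0, level(H)=4, enqueue
  process H: level=4
All levels: A:1, B:3, C:1, D:2, E:0, F:0, G:2, H:4
max level = 4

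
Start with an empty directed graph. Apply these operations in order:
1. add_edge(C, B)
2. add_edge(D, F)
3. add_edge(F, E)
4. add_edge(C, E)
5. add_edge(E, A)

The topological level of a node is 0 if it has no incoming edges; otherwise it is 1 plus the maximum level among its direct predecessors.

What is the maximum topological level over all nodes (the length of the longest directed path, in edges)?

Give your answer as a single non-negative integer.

Op 1: add_edge(C, B). Edges now: 1
Op 2: add_edge(D, F). Edges now: 2
Op 3: add_edge(F, E). Edges now: 3
Op 4: add_edge(C, E). Edges now: 4
Op 5: add_edge(E, A). Edges now: 5
Compute levels (Kahn BFS):
  sources (in-degree 0): C, D
  process C: level=0
    C->B: in-degree(B)=0, level(B)=1, enqueue
    C->E: in-degree(E)=1, level(E)>=1
  process D: level=0
    D->F: in-degree(F)=0, level(F)=1, enqueue
  process B: level=1
  process F: level=1
    F->E: in-degree(E)=0, level(E)=2, enqueue
  process E: level=2
    E->A: in-degree(A)=0, level(A)=3, enqueue
  process A: level=3
All levels: A:3, B:1, C:0, D:0, E:2, F:1
max level = 3

Answer: 3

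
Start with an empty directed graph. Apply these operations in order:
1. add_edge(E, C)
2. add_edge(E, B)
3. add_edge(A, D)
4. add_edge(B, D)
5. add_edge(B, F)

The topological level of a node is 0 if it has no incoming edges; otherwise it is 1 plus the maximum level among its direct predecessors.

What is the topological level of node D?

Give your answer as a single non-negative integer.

Op 1: add_edge(E, C). Edges now: 1
Op 2: add_edge(E, B). Edges now: 2
Op 3: add_edge(A, D). Edges now: 3
Op 4: add_edge(B, D). Edges now: 4
Op 5: add_edge(B, F). Edges now: 5
Compute levels (Kahn BFS):
  sources (in-degree 0): A, E
  process A: level=0
    A->D: in-degree(D)=1, level(D)>=1
  process E: level=0
    E->B: in-degree(B)=0, level(B)=1, enqueue
    E->C: in-degree(C)=0, level(C)=1, enqueue
  process B: level=1
    B->D: in-degree(D)=0, level(D)=2, enqueue
    B->F: in-degree(F)=0, level(F)=2, enqueue
  process C: level=1
  process D: level=2
  process F: level=2
All levels: A:0, B:1, C:1, D:2, E:0, F:2
level(D) = 2

Answer: 2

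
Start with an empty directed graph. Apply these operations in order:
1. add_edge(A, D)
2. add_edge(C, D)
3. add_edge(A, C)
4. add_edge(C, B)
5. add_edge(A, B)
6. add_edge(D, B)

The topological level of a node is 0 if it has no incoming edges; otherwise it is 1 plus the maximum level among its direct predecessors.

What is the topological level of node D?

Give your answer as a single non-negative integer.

Op 1: add_edge(A, D). Edges now: 1
Op 2: add_edge(C, D). Edges now: 2
Op 3: add_edge(A, C). Edges now: 3
Op 4: add_edge(C, B). Edges now: 4
Op 5: add_edge(A, B). Edges now: 5
Op 6: add_edge(D, B). Edges now: 6
Compute levels (Kahn BFS):
  sources (in-degree 0): A
  process A: level=0
    A->B: in-degree(B)=2, level(B)>=1
    A->C: in-degree(C)=0, level(C)=1, enqueue
    A->D: in-degree(D)=1, level(D)>=1
  process C: level=1
    C->B: in-degree(B)=1, level(B)>=2
    C->D: in-degree(D)=0, level(D)=2, enqueue
  process D: level=2
    D->B: in-degree(B)=0, level(B)=3, enqueue
  process B: level=3
All levels: A:0, B:3, C:1, D:2
level(D) = 2

Answer: 2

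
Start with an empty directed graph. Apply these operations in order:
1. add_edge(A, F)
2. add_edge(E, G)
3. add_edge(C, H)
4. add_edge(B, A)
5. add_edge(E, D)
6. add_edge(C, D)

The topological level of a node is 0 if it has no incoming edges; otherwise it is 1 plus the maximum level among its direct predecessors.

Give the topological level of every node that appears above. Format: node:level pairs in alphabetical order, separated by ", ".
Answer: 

Op 1: add_edge(A, F). Edges now: 1
Op 2: add_edge(E, G). Edges now: 2
Op 3: add_edge(C, H). Edges now: 3
Op 4: add_edge(B, A). Edges now: 4
Op 5: add_edge(E, D). Edges now: 5
Op 6: add_edge(C, D). Edges now: 6
Compute levels (Kahn BFS):
  sources (in-degree 0): B, C, E
  process B: level=0
    B->A: in-degree(A)=0, level(A)=1, enqueue
  process C: level=0
    C->D: in-degree(D)=1, level(D)>=1
    C->H: in-degree(H)=0, level(H)=1, enqueue
  process E: level=0
    E->D: in-degree(D)=0, level(D)=1, enqueue
    E->G: in-degree(G)=0, level(G)=1, enqueue
  process A: level=1
    A->F: in-degree(F)=0, level(F)=2, enqueue
  process H: level=1
  process D: level=1
  process G: level=1
  process F: level=2
All levels: A:1, B:0, C:0, D:1, E:0, F:2, G:1, H:1

Answer: A:1, B:0, C:0, D:1, E:0, F:2, G:1, H:1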